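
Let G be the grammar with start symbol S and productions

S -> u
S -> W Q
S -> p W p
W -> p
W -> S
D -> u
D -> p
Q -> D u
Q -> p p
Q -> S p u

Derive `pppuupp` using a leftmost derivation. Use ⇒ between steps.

S⇒WQ⇒SQ⇒WQQ⇒SQQ⇒pWpQQ⇒pppQQ⇒pppDuQ⇒pppuuQ⇒pppuupp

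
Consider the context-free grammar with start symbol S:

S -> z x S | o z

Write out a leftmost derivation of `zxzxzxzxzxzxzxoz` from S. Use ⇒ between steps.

S ⇒ zxS   [S -> z x S]
zxS ⇒ zxzxS   [S -> z x S]
zxzxS ⇒ zxzxzxS   [S -> z x S]
zxzxzxS ⇒ zxzxzxzxS   [S -> z x S]
zxzxzxzxS ⇒ zxzxzxzxzxS   [S -> z x S]
zxzxzxzxzxS ⇒ zxzxzxzxzxzxS   [S -> z x S]
zxzxzxzxzxzxS ⇒ zxzxzxzxzxzxzxS   [S -> z x S]
zxzxzxzxzxzxzxS ⇒ zxzxzxzxzxzxzxoz   [S -> o z]

S⇒zxS⇒zxzxS⇒zxzxzxS⇒zxzxzxzxS⇒zxzxzxzxzxS⇒zxzxzxzxzxzxS⇒zxzxzxzxzxzxzxS⇒zxzxzxzxzxzxzxoz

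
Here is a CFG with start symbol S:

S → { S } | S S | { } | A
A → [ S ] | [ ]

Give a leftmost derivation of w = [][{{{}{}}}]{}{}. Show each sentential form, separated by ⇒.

S ⇒ SS   [S → S S]
SS ⇒ SSS   [S → S S]
SSS ⇒ SSSS   [S → S S]
SSSS ⇒ ASSS   [S → A]
ASSS ⇒ []SSS   [A → [ ]]
[]SSS ⇒ []ASS   [S → A]
[]ASS ⇒ [][S]SS   [A → [ S ]]
[][S]SS ⇒ [][{S}]SS   [S → { S }]
[][{S}]SS ⇒ [][{{S}}]SS   [S → { S }]
[][{{S}}]SS ⇒ [][{{SS}}]SS   [S → S S]
[][{{SS}}]SS ⇒ [][{{{}S}}]SS   [S → { }]
[][{{{}S}}]SS ⇒ [][{{{}{}}}]SS   [S → { }]
[][{{{}{}}}]SS ⇒ [][{{{}{}}}]{}S   [S → { }]
[][{{{}{}}}]{}S ⇒ [][{{{}{}}}]{}{}   [S → { }]

S ⇒ SS ⇒ SSS ⇒ SSSS ⇒ ASSS ⇒ []SSS ⇒ []ASS ⇒ [][S]SS ⇒ [][{S}]SS ⇒ [][{{S}}]SS ⇒ [][{{SS}}]SS ⇒ [][{{{}S}}]SS ⇒ [][{{{}{}}}]SS ⇒ [][{{{}{}}}]{}S ⇒ [][{{{}{}}}]{}{}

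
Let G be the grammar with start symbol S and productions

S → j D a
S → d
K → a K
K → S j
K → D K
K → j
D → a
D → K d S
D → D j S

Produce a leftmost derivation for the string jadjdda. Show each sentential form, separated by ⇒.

S ⇒ jDa ⇒ jKdSa ⇒ jDKdSa ⇒ jaKdSa ⇒ jaSjdSa ⇒ jadjdSa ⇒ jadjdda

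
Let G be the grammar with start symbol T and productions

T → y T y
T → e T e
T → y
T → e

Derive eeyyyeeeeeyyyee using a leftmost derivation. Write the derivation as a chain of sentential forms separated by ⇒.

T ⇒ eTe   [T → e T e]
eTe ⇒ eeTee   [T → e T e]
eeTee ⇒ eeyTyee   [T → y T y]
eeyTyee ⇒ eeyyTyyee   [T → y T y]
eeyyTyyee ⇒ eeyyyTyyyee   [T → y T y]
eeyyyTyyyee ⇒ eeyyyeTeyyyee   [T → e T e]
eeyyyeTeyyyee ⇒ eeyyyeeTeeyyyee   [T → e T e]
eeyyyeeTeeyyyee ⇒ eeyyyeeeeeyyyee   [T → e]

T⇒eTe⇒eeTee⇒eeyTyee⇒eeyyTyyee⇒eeyyyTyyyee⇒eeyyyeTeyyyee⇒eeyyyeeTeeyyyee⇒eeyyyeeeeeyyyee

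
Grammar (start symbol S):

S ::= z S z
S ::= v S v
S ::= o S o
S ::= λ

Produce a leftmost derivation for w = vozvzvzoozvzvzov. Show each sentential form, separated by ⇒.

S ⇒ vSv ⇒ voSov ⇒ vozSzov ⇒ vozvSvzov ⇒ vozvzSzvzov ⇒ vozvzvSvzvzov ⇒ vozvzvzSzvzvzov ⇒ vozvzvzoSozvzvzov ⇒ vozvzvzoozvzvzov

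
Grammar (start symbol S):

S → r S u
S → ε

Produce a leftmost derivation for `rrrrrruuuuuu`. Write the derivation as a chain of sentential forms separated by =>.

S => rSu => rrSuu => rrrSuuu => rrrrSuuuu => rrrrrSuuuuu => rrrrrrSuuuuuu => rrrrrruuuuuu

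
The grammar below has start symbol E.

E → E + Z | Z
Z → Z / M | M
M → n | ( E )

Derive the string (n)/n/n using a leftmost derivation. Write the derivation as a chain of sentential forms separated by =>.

E => Z   [E → Z]
Z => Z/M   [Z → Z / M]
Z/M => Z/M/M   [Z → Z / M]
Z/M/M => M/M/M   [Z → M]
M/M/M => (E)/M/M   [M → ( E )]
(E)/M/M => (Z)/M/M   [E → Z]
(Z)/M/M => (M)/M/M   [Z → M]
(M)/M/M => (n)/M/M   [M → n]
(n)/M/M => (n)/n/M   [M → n]
(n)/n/M => (n)/n/n   [M → n]

E=>Z=>Z/M=>Z/M/M=>M/M/M=>(E)/M/M=>(Z)/M/M=>(M)/M/M=>(n)/M/M=>(n)/n/M=>(n)/n/n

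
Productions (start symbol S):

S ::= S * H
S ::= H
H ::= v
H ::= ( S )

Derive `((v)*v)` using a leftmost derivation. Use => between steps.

S => H => (S) => (S*H) => (H*H) => ((S)*H) => ((H)*H) => ((v)*H) => ((v)*v)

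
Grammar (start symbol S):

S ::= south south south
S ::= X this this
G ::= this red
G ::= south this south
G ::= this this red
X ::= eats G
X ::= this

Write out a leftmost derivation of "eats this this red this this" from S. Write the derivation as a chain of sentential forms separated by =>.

S => X this this => eats G this this => eats this this red this this

S => X this this   [S ::= X this this]
X this this => eats G this this   [X ::= eats G]
eats G this this => eats this this red this this   [G ::= this this red]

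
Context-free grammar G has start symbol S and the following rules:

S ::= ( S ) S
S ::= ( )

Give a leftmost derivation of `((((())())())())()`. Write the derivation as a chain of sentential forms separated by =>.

S=>(S)S=>((S)S)S=>(((S)S)S)S=>((((S)S)S)S)S=>((((())S)S)S)S=>((((())())S)S)S=>((((())())())S)S=>((((())())())())S=>((((())())())())()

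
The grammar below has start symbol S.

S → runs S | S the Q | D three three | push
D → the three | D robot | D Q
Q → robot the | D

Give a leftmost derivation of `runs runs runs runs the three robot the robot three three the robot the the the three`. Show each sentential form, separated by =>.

S => runs S   [S → runs S]
runs S => runs S the Q   [S → S the Q]
runs S the Q => runs S the Q the Q   [S → S the Q]
runs S the Q the Q => runs runs S the Q the Q   [S → runs S]
runs runs S the Q the Q => runs runs runs S the Q the Q   [S → runs S]
runs runs runs S the Q the Q => runs runs runs runs S the Q the Q   [S → runs S]
runs runs runs runs S the Q the Q => runs runs runs runs D three three the Q the Q   [S → D three three]
runs runs runs runs D three three the Q the Q => runs runs runs runs D robot three three the Q the Q   [D → D robot]
runs runs runs runs D robot three three the Q the Q => runs runs runs runs D Q robot three three the Q the Q   [D → D Q]
runs runs runs runs D Q robot three three the Q the Q => runs runs runs runs the three Q robot three three the Q the Q   [D → the three]
runs runs runs runs the three Q robot three three the Q the Q => runs runs runs runs the three robot the robot three three the Q the Q   [Q → robot the]
runs runs runs runs the three robot the robot three three the Q the Q => runs runs runs runs the three robot the robot three three the robot the the Q   [Q → robot the]
runs runs runs runs the three robot the robot three three the robot the the Q => runs runs runs runs the three robot the robot three three the robot the the D   [Q → D]
runs runs runs runs the three robot the robot three three the robot the the D => runs runs runs runs the three robot the robot three three the robot the the the three   [D → the three]

S => runs S => runs S the Q => runs S the Q the Q => runs runs S the Q the Q => runs runs runs S the Q the Q => runs runs runs runs S the Q the Q => runs runs runs runs D three three the Q the Q => runs runs runs runs D robot three three the Q the Q => runs runs runs runs D Q robot three three the Q the Q => runs runs runs runs the three Q robot three three the Q the Q => runs runs runs runs the three robot the robot three three the Q the Q => runs runs runs runs the three robot the robot three three the robot the the Q => runs runs runs runs the three robot the robot three three the robot the the D => runs runs runs runs the three robot the robot three three the robot the the the three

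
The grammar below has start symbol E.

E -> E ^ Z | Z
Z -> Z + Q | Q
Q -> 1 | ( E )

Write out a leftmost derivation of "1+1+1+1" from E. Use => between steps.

E => Z   [E -> Z]
Z => Z+Q   [Z -> Z + Q]
Z+Q => Z+Q+Q   [Z -> Z + Q]
Z+Q+Q => Z+Q+Q+Q   [Z -> Z + Q]
Z+Q+Q+Q => Q+Q+Q+Q   [Z -> Q]
Q+Q+Q+Q => 1+Q+Q+Q   [Q -> 1]
1+Q+Q+Q => 1+1+Q+Q   [Q -> 1]
1+1+Q+Q => 1+1+1+Q   [Q -> 1]
1+1+1+Q => 1+1+1+1   [Q -> 1]

E => Z => Z+Q => Z+Q+Q => Z+Q+Q+Q => Q+Q+Q+Q => 1+Q+Q+Q => 1+1+Q+Q => 1+1+1+Q => 1+1+1+1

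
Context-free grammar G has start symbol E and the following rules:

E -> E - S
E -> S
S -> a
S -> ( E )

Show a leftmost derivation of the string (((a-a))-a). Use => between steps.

E => S   [E -> S]
S => (E)   [S -> ( E )]
(E) => (E-S)   [E -> E - S]
(E-S) => (S-S)   [E -> S]
(S-S) => ((E)-S)   [S -> ( E )]
((E)-S) => ((S)-S)   [E -> S]
((S)-S) => (((E))-S)   [S -> ( E )]
(((E))-S) => (((E-S))-S)   [E -> E - S]
(((E-S))-S) => (((S-S))-S)   [E -> S]
(((S-S))-S) => (((a-S))-S)   [S -> a]
(((a-S))-S) => (((a-a))-S)   [S -> a]
(((a-a))-S) => (((a-a))-a)   [S -> a]

E => S => (E) => (E-S) => (S-S) => ((E)-S) => ((S)-S) => (((E))-S) => (((E-S))-S) => (((S-S))-S) => (((a-S))-S) => (((a-a))-S) => (((a-a))-a)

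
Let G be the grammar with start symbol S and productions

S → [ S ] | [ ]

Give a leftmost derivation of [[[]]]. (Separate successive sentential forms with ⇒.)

S ⇒ [S]   [S → [ S ]]
[S] ⇒ [[S]]   [S → [ S ]]
[[S]] ⇒ [[[]]]   [S → [ ]]

S ⇒ [S] ⇒ [[S]] ⇒ [[[]]]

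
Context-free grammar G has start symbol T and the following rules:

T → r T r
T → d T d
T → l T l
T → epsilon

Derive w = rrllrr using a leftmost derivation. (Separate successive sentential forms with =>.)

T => rTr => rrTrr => rrlTlrr => rrllrr

T => rTr   [T → r T r]
rTr => rrTrr   [T → r T r]
rrTrr => rrlTlrr   [T → l T l]
rrlTlrr => rrllrr   [T → epsilon]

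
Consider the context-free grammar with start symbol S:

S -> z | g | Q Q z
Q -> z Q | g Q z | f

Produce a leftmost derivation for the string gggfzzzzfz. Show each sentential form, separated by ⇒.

S⇒QQz⇒gQzQz⇒ggQzzQz⇒gggQzzzQz⇒gggfzzzQz⇒gggfzzzzQz⇒gggfzzzzfz

S ⇒ QQz   [S -> Q Q z]
QQz ⇒ gQzQz   [Q -> g Q z]
gQzQz ⇒ ggQzzQz   [Q -> g Q z]
ggQzzQz ⇒ gggQzzzQz   [Q -> g Q z]
gggQzzzQz ⇒ gggfzzzQz   [Q -> f]
gggfzzzQz ⇒ gggfzzzzQz   [Q -> z Q]
gggfzzzzQz ⇒ gggfzzzzfz   [Q -> f]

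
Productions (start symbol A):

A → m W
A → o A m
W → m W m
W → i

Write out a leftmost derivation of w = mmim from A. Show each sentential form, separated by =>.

A => mW => mmWm => mmim

A => mW   [A → m W]
mW => mmWm   [W → m W m]
mmWm => mmim   [W → i]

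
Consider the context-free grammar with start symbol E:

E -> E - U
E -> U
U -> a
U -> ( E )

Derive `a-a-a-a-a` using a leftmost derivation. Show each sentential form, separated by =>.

E => E-U   [E -> E - U]
E-U => E-U-U   [E -> E - U]
E-U-U => E-U-U-U   [E -> E - U]
E-U-U-U => E-U-U-U-U   [E -> E - U]
E-U-U-U-U => U-U-U-U-U   [E -> U]
U-U-U-U-U => a-U-U-U-U   [U -> a]
a-U-U-U-U => a-a-U-U-U   [U -> a]
a-a-U-U-U => a-a-a-U-U   [U -> a]
a-a-a-U-U => a-a-a-a-U   [U -> a]
a-a-a-a-U => a-a-a-a-a   [U -> a]

E => E-U => E-U-U => E-U-U-U => E-U-U-U-U => U-U-U-U-U => a-U-U-U-U => a-a-U-U-U => a-a-a-U-U => a-a-a-a-U => a-a-a-a-a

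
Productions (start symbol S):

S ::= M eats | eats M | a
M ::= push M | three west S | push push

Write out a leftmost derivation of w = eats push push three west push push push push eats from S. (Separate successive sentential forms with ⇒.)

S ⇒ eats M   [S ::= eats M]
eats M ⇒ eats push M   [M ::= push M]
eats push M ⇒ eats push push M   [M ::= push M]
eats push push M ⇒ eats push push three west S   [M ::= three west S]
eats push push three west S ⇒ eats push push three west M eats   [S ::= M eats]
eats push push three west M eats ⇒ eats push push three west push M eats   [M ::= push M]
eats push push three west push M eats ⇒ eats push push three west push push M eats   [M ::= push M]
eats push push three west push push M eats ⇒ eats push push three west push push push push eats   [M ::= push push]

S ⇒ eats M ⇒ eats push M ⇒ eats push push M ⇒ eats push push three west S ⇒ eats push push three west M eats ⇒ eats push push three west push M eats ⇒ eats push push three west push push M eats ⇒ eats push push three west push push push push eats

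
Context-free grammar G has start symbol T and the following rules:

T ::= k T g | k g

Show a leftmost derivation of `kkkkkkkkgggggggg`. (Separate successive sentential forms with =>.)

T => kTg => kkTgg => kkkTggg => kkkkTgggg => kkkkkTggggg => kkkkkkTgggggg => kkkkkkkTggggggg => kkkkkkkkgggggggg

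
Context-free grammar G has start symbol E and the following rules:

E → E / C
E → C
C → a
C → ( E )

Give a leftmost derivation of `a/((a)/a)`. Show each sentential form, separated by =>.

E => E/C   [E → E / C]
E/C => C/C   [E → C]
C/C => a/C   [C → a]
a/C => a/(E)   [C → ( E )]
a/(E) => a/(E/C)   [E → E / C]
a/(E/C) => a/(C/C)   [E → C]
a/(C/C) => a/((E)/C)   [C → ( E )]
a/((E)/C) => a/((C)/C)   [E → C]
a/((C)/C) => a/((a)/C)   [C → a]
a/((a)/C) => a/((a)/a)   [C → a]

E => E/C => C/C => a/C => a/(E) => a/(E/C) => a/(C/C) => a/((E)/C) => a/((C)/C) => a/((a)/C) => a/((a)/a)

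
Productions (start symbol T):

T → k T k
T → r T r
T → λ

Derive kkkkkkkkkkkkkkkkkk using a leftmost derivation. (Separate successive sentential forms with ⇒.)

T⇒kTk⇒kkTkk⇒kkkTkkk⇒kkkkTkkkk⇒kkkkkTkkkkk⇒kkkkkkTkkkkkk⇒kkkkkkkTkkkkkkk⇒kkkkkkkkTkkkkkkkk⇒kkkkkkkkkTkkkkkkkkk⇒kkkkkkkkkkkkkkkkkk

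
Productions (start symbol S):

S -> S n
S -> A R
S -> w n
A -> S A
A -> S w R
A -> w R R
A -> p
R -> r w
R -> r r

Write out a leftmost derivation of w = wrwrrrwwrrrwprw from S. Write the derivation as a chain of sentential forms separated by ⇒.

S ⇒ AR ⇒ SAR ⇒ ARAR ⇒ SwRRAR ⇒ ARwRRAR ⇒ wRRRwRRAR ⇒ wrwRRwRRAR ⇒ wrwrrRwRRAR ⇒ wrwrrrwwRRAR ⇒ wrwrrrwwrrRAR ⇒ wrwrrrwwrrrwAR ⇒ wrwrrrwwrrrwpR ⇒ wrwrrrwwrrrwprw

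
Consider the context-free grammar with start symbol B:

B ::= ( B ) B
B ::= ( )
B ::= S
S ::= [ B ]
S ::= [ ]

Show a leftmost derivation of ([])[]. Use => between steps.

B => (B)B   [B ::= ( B ) B]
(B)B => (S)B   [B ::= S]
(S)B => ([])B   [S ::= [ ]]
([])B => ([])S   [B ::= S]
([])S => ([])[]   [S ::= [ ]]

B=>(B)B=>(S)B=>([])B=>([])S=>([])[]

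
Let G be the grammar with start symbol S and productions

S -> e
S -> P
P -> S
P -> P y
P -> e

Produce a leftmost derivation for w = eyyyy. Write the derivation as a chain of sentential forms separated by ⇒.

S ⇒ P ⇒ Py ⇒ Pyy ⇒ Pyyy ⇒ Pyyyy ⇒ eyyyy

S ⇒ P   [S -> P]
P ⇒ Py   [P -> P y]
Py ⇒ Pyy   [P -> P y]
Pyy ⇒ Pyyy   [P -> P y]
Pyyy ⇒ Pyyyy   [P -> P y]
Pyyyy ⇒ eyyyy   [P -> e]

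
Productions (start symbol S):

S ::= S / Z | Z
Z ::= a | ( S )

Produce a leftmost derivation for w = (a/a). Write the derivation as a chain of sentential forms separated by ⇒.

S ⇒ Z   [S ::= Z]
Z ⇒ (S)   [Z ::= ( S )]
(S) ⇒ (S/Z)   [S ::= S / Z]
(S/Z) ⇒ (Z/Z)   [S ::= Z]
(Z/Z) ⇒ (a/Z)   [Z ::= a]
(a/Z) ⇒ (a/a)   [Z ::= a]

S ⇒ Z ⇒ (S) ⇒ (S/Z) ⇒ (Z/Z) ⇒ (a/Z) ⇒ (a/a)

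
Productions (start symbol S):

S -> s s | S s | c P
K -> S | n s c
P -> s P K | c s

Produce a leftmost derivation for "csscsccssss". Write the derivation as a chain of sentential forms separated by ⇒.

S⇒cP⇒csPK⇒cssPKK⇒csscsKK⇒csscsSK⇒csscscPK⇒csscsccsK⇒csscsccsS⇒csscsccsSs⇒csscsccssss

S ⇒ cP   [S -> c P]
cP ⇒ csPK   [P -> s P K]
csPK ⇒ cssPKK   [P -> s P K]
cssPKK ⇒ csscsKK   [P -> c s]
csscsKK ⇒ csscsSK   [K -> S]
csscsSK ⇒ csscscPK   [S -> c P]
csscscPK ⇒ csscsccsK   [P -> c s]
csscsccsK ⇒ csscsccsS   [K -> S]
csscsccsS ⇒ csscsccsSs   [S -> S s]
csscsccsSs ⇒ csscsccssss   [S -> s s]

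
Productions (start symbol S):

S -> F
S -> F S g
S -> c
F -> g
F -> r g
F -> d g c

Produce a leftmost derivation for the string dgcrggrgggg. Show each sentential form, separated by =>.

S => FSg => dgcSg => dgcFSgg => dgcrgSgg => dgcrgFSggg => dgcrggSggg => dgcrggFggg => dgcrggrgggg

S => FSg   [S -> F S g]
FSg => dgcSg   [F -> d g c]
dgcSg => dgcFSgg   [S -> F S g]
dgcFSgg => dgcrgSgg   [F -> r g]
dgcrgSgg => dgcrgFSggg   [S -> F S g]
dgcrgFSggg => dgcrggSggg   [F -> g]
dgcrggSggg => dgcrggFggg   [S -> F]
dgcrggFggg => dgcrggrgggg   [F -> r g]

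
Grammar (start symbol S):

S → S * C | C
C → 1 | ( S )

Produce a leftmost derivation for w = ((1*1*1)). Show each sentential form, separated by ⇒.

S ⇒ C ⇒ (S) ⇒ (C) ⇒ ((S)) ⇒ ((S*C)) ⇒ ((S*C*C)) ⇒ ((C*C*C)) ⇒ ((1*C*C)) ⇒ ((1*1*C)) ⇒ ((1*1*1))

S ⇒ C   [S → C]
C ⇒ (S)   [C → ( S )]
(S) ⇒ (C)   [S → C]
(C) ⇒ ((S))   [C → ( S )]
((S)) ⇒ ((S*C))   [S → S * C]
((S*C)) ⇒ ((S*C*C))   [S → S * C]
((S*C*C)) ⇒ ((C*C*C))   [S → C]
((C*C*C)) ⇒ ((1*C*C))   [C → 1]
((1*C*C)) ⇒ ((1*1*C))   [C → 1]
((1*1*C)) ⇒ ((1*1*1))   [C → 1]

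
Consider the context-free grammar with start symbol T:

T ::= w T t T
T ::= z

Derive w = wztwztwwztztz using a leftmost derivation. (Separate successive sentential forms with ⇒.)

T ⇒ wTtT   [T ::= w T t T]
wTtT ⇒ wztT   [T ::= z]
wztT ⇒ wztwTtT   [T ::= w T t T]
wztwTtT ⇒ wztwztT   [T ::= z]
wztwztT ⇒ wztwztwTtT   [T ::= w T t T]
wztwztwTtT ⇒ wztwztwwTtTtT   [T ::= w T t T]
wztwztwwTtTtT ⇒ wztwztwwztTtT   [T ::= z]
wztwztwwztTtT ⇒ wztwztwwztztT   [T ::= z]
wztwztwwztztT ⇒ wztwztwwztztz   [T ::= z]

T ⇒ wTtT ⇒ wztT ⇒ wztwTtT ⇒ wztwztT ⇒ wztwztwTtT ⇒ wztwztwwTtTtT ⇒ wztwztwwztTtT ⇒ wztwztwwztztT ⇒ wztwztwwztztz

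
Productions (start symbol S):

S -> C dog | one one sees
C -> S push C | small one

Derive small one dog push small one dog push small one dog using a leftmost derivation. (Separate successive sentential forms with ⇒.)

S ⇒ C dog   [S -> C dog]
C dog ⇒ S push C dog   [C -> S push C]
S push C dog ⇒ C dog push C dog   [S -> C dog]
C dog push C dog ⇒ S push C dog push C dog   [C -> S push C]
S push C dog push C dog ⇒ C dog push C dog push C dog   [S -> C dog]
C dog push C dog push C dog ⇒ small one dog push C dog push C dog   [C -> small one]
small one dog push C dog push C dog ⇒ small one dog push small one dog push C dog   [C -> small one]
small one dog push small one dog push C dog ⇒ small one dog push small one dog push small one dog   [C -> small one]

S ⇒ C dog ⇒ S push C dog ⇒ C dog push C dog ⇒ S push C dog push C dog ⇒ C dog push C dog push C dog ⇒ small one dog push C dog push C dog ⇒ small one dog push small one dog push C dog ⇒ small one dog push small one dog push small one dog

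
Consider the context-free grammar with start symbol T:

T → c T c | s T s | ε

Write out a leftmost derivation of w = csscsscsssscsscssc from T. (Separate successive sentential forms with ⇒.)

T ⇒ cTc   [T → c T c]
cTc ⇒ csTsc   [T → s T s]
csTsc ⇒ cssTssc   [T → s T s]
cssTssc ⇒ csscTcssc   [T → c T c]
csscTcssc ⇒ csscsTscssc   [T → s T s]
csscsTscssc ⇒ csscssTsscssc   [T → s T s]
csscssTsscssc ⇒ csscsscTcsscssc   [T → c T c]
csscsscTcsscssc ⇒ csscsscsTscsscssc   [T → s T s]
csscsscsTscsscssc ⇒ csscsscssTsscsscssc   [T → s T s]
csscsscssTsscsscssc ⇒ csscsscsssscsscssc   [T → ε]

T⇒cTc⇒csTsc⇒cssTssc⇒csscTcssc⇒csscsTscssc⇒csscssTsscssc⇒csscsscTcsscssc⇒csscsscsTscsscssc⇒csscsscssTsscsscssc⇒csscsscsssscsscssc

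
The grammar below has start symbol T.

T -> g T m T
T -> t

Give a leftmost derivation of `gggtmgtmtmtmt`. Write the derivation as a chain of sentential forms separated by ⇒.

T ⇒ gTmT ⇒ ggTmTmT ⇒ gggTmTmTmT ⇒ gggtmTmTmT ⇒ gggtmgTmTmTmT ⇒ gggtmgtmTmTmT ⇒ gggtmgtmtmTmT ⇒ gggtmgtmtmtmT ⇒ gggtmgtmtmtmt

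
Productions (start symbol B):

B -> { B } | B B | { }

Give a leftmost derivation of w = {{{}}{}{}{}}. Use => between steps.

B=>{B}=>{BB}=>{BBB}=>{BBBB}=>{{B}BBB}=>{{{}}BBB}=>{{{}}{}BB}=>{{{}}{}{}B}=>{{{}}{}{}{}}

B => {B}   [B -> { B }]
{B} => {BB}   [B -> B B]
{BB} => {BBB}   [B -> B B]
{BBB} => {BBBB}   [B -> B B]
{BBBB} => {{B}BBB}   [B -> { B }]
{{B}BBB} => {{{}}BBB}   [B -> { }]
{{{}}BBB} => {{{}}{}BB}   [B -> { }]
{{{}}{}BB} => {{{}}{}{}B}   [B -> { }]
{{{}}{}{}B} => {{{}}{}{}{}}   [B -> { }]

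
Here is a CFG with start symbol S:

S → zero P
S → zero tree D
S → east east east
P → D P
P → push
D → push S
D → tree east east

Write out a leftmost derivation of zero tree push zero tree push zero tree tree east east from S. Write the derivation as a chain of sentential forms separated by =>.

S => zero tree D   [S → zero tree D]
zero tree D => zero tree push S   [D → push S]
zero tree push S => zero tree push zero tree D   [S → zero tree D]
zero tree push zero tree D => zero tree push zero tree push S   [D → push S]
zero tree push zero tree push S => zero tree push zero tree push zero tree D   [S → zero tree D]
zero tree push zero tree push zero tree D => zero tree push zero tree push zero tree tree east east   [D → tree east east]

S => zero tree D => zero tree push S => zero tree push zero tree D => zero tree push zero tree push S => zero tree push zero tree push zero tree D => zero tree push zero tree push zero tree tree east east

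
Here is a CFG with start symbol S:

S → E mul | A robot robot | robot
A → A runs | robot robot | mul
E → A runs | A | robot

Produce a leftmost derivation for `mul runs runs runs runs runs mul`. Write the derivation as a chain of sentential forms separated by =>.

S => E mul => A runs mul => A runs runs mul => A runs runs runs mul => A runs runs runs runs mul => A runs runs runs runs runs mul => mul runs runs runs runs runs mul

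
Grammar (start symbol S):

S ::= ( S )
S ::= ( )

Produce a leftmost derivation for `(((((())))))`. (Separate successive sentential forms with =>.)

S => (S)   [S ::= ( S )]
(S) => ((S))   [S ::= ( S )]
((S)) => (((S)))   [S ::= ( S )]
(((S))) => ((((S))))   [S ::= ( S )]
((((S)))) => (((((S)))))   [S ::= ( S )]
(((((S))))) => (((((())))))   [S ::= ( )]

S=>(S)=>((S))=>(((S)))=>((((S))))=>(((((S)))))=>(((((())))))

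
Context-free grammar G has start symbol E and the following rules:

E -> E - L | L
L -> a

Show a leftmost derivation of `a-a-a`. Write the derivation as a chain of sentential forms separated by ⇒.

E⇒E-L⇒E-L-L⇒L-L-L⇒a-L-L⇒a-a-L⇒a-a-a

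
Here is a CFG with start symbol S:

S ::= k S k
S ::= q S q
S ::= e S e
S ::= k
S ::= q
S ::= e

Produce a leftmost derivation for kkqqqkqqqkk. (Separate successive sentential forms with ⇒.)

S ⇒ kSk   [S ::= k S k]
kSk ⇒ kkSkk   [S ::= k S k]
kkSkk ⇒ kkqSqkk   [S ::= q S q]
kkqSqkk ⇒ kkqqSqqkk   [S ::= q S q]
kkqqSqqkk ⇒ kkqqqSqqqkk   [S ::= q S q]
kkqqqSqqqkk ⇒ kkqqqkqqqkk   [S ::= k]

S⇒kSk⇒kkSkk⇒kkqSqkk⇒kkqqSqqkk⇒kkqqqSqqqkk⇒kkqqqkqqqkk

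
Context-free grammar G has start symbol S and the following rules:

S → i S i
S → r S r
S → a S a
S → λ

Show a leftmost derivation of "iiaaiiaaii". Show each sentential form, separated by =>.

S=>iSi=>iiSii=>iiaSaii=>iiaaSaaii=>iiaaiSiaaii=>iiaaiiaaii

S => iSi   [S → i S i]
iSi => iiSii   [S → i S i]
iiSii => iiaSaii   [S → a S a]
iiaSaii => iiaaSaaii   [S → a S a]
iiaaSaaii => iiaaiSiaaii   [S → i S i]
iiaaiSiaaii => iiaaiiaaii   [S → λ]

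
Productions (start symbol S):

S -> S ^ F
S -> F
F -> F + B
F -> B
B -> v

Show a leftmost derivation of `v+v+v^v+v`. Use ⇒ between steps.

S ⇒ S^F ⇒ F^F ⇒ F+B^F ⇒ F+B+B^F ⇒ B+B+B^F ⇒ v+B+B^F ⇒ v+v+B^F ⇒ v+v+v^F ⇒ v+v+v^F+B ⇒ v+v+v^B+B ⇒ v+v+v^v+B ⇒ v+v+v^v+v

S ⇒ S^F   [S -> S ^ F]
S^F ⇒ F^F   [S -> F]
F^F ⇒ F+B^F   [F -> F + B]
F+B^F ⇒ F+B+B^F   [F -> F + B]
F+B+B^F ⇒ B+B+B^F   [F -> B]
B+B+B^F ⇒ v+B+B^F   [B -> v]
v+B+B^F ⇒ v+v+B^F   [B -> v]
v+v+B^F ⇒ v+v+v^F   [B -> v]
v+v+v^F ⇒ v+v+v^F+B   [F -> F + B]
v+v+v^F+B ⇒ v+v+v^B+B   [F -> B]
v+v+v^B+B ⇒ v+v+v^v+B   [B -> v]
v+v+v^v+B ⇒ v+v+v^v+v   [B -> v]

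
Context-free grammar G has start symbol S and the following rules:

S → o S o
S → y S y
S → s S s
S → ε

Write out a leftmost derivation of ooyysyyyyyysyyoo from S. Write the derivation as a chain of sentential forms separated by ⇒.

S⇒oSo⇒ooSoo⇒ooySyoo⇒ooyySyyoo⇒ooyysSsyyoo⇒ooyysySysyyoo⇒ooyysyySyysyyoo⇒ooyysyyySyyysyyoo⇒ooyysyyyyyysyyoo

S ⇒ oSo   [S → o S o]
oSo ⇒ ooSoo   [S → o S o]
ooSoo ⇒ ooySyoo   [S → y S y]
ooySyoo ⇒ ooyySyyoo   [S → y S y]
ooyySyyoo ⇒ ooyysSsyyoo   [S → s S s]
ooyysSsyyoo ⇒ ooyysySysyyoo   [S → y S y]
ooyysySysyyoo ⇒ ooyysyySyysyyoo   [S → y S y]
ooyysyySyysyyoo ⇒ ooyysyyySyyysyyoo   [S → y S y]
ooyysyyySyyysyyoo ⇒ ooyysyyyyyysyyoo   [S → ε]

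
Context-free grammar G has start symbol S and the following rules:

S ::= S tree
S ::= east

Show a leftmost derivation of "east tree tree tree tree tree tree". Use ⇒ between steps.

S ⇒ S tree ⇒ S tree tree ⇒ S tree tree tree ⇒ S tree tree tree tree ⇒ S tree tree tree tree tree ⇒ S tree tree tree tree tree tree ⇒ east tree tree tree tree tree tree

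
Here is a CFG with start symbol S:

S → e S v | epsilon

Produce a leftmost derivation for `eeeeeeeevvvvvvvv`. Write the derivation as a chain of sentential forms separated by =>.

S => eSv => eeSvv => eeeSvvv => eeeeSvvvv => eeeeeSvvvvv => eeeeeeSvvvvvv => eeeeeeeSvvvvvvv => eeeeeeeeSvvvvvvvv => eeeeeeeevvvvvvvv

S => eSv   [S → e S v]
eSv => eeSvv   [S → e S v]
eeSvv => eeeSvvv   [S → e S v]
eeeSvvv => eeeeSvvvv   [S → e S v]
eeeeSvvvv => eeeeeSvvvvv   [S → e S v]
eeeeeSvvvvv => eeeeeeSvvvvvv   [S → e S v]
eeeeeeSvvvvvv => eeeeeeeSvvvvvvv   [S → e S v]
eeeeeeeSvvvvvvv => eeeeeeeeSvvvvvvvv   [S → e S v]
eeeeeeeeSvvvvvvvv => eeeeeeeevvvvvvvv   [S → epsilon]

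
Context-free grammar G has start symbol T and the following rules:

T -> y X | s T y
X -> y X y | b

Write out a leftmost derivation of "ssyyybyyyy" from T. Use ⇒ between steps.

T ⇒ sTy ⇒ ssTyy ⇒ ssyXyy ⇒ ssyyXyyy ⇒ ssyyyXyyyy ⇒ ssyyybyyyy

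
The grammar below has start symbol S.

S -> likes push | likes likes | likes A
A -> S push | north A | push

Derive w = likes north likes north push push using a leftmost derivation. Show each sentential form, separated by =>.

S => likes A => likes north A => likes north S push => likes north likes A push => likes north likes north A push => likes north likes north push push

S => likes A   [S -> likes A]
likes A => likes north A   [A -> north A]
likes north A => likes north S push   [A -> S push]
likes north S push => likes north likes A push   [S -> likes A]
likes north likes A push => likes north likes north A push   [A -> north A]
likes north likes north A push => likes north likes north push push   [A -> push]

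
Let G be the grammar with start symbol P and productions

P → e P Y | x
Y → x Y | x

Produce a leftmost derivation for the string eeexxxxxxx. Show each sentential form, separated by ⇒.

P ⇒ ePY   [P → e P Y]
ePY ⇒ eePYY   [P → e P Y]
eePYY ⇒ eeePYYY   [P → e P Y]
eeePYYY ⇒ eeexYYY   [P → x]
eeexYYY ⇒ eeexxYY   [Y → x]
eeexxYY ⇒ eeexxxYY   [Y → x Y]
eeexxxYY ⇒ eeexxxxY   [Y → x]
eeexxxxY ⇒ eeexxxxxY   [Y → x Y]
eeexxxxxY ⇒ eeexxxxxxY   [Y → x Y]
eeexxxxxxY ⇒ eeexxxxxxx   [Y → x]

P ⇒ ePY ⇒ eePYY ⇒ eeePYYY ⇒ eeexYYY ⇒ eeexxYY ⇒ eeexxxYY ⇒ eeexxxxY ⇒ eeexxxxxY ⇒ eeexxxxxxY ⇒ eeexxxxxxx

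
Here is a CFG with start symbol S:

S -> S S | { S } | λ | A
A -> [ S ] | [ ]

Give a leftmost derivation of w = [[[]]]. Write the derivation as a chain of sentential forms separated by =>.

S=>A=>[S]=>[A]=>[[S]]=>[[A]]=>[[[S]]]=>[[[]]]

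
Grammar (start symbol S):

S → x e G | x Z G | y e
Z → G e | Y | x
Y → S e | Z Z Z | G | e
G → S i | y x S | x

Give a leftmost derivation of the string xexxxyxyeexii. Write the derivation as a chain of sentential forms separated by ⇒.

S⇒xeG⇒xeSi⇒xexZGi⇒xexxGi⇒xexxSii⇒xexxxZGii⇒xexxxGeGii⇒xexxxyxSeGii⇒xexxxyxyeeGii⇒xexxxyxyeexii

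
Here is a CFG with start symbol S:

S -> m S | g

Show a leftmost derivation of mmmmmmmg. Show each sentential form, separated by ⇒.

S ⇒ mS   [S -> m S]
mS ⇒ mmS   [S -> m S]
mmS ⇒ mmmS   [S -> m S]
mmmS ⇒ mmmmS   [S -> m S]
mmmmS ⇒ mmmmmS   [S -> m S]
mmmmmS ⇒ mmmmmmS   [S -> m S]
mmmmmmS ⇒ mmmmmmmS   [S -> m S]
mmmmmmmS ⇒ mmmmmmmg   [S -> g]

S ⇒ mS ⇒ mmS ⇒ mmmS ⇒ mmmmS ⇒ mmmmmS ⇒ mmmmmmS ⇒ mmmmmmmS ⇒ mmmmmmmg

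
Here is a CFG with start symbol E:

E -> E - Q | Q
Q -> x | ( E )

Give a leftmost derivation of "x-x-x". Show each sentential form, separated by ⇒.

E⇒E-Q⇒E-Q-Q⇒Q-Q-Q⇒x-Q-Q⇒x-x-Q⇒x-x-x

E ⇒ E-Q   [E -> E - Q]
E-Q ⇒ E-Q-Q   [E -> E - Q]
E-Q-Q ⇒ Q-Q-Q   [E -> Q]
Q-Q-Q ⇒ x-Q-Q   [Q -> x]
x-Q-Q ⇒ x-x-Q   [Q -> x]
x-x-Q ⇒ x-x-x   [Q -> x]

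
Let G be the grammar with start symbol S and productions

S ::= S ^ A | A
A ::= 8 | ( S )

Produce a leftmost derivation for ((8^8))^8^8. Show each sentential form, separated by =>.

S=>S^A=>S^A^A=>A^A^A=>(S)^A^A=>(A)^A^A=>((S))^A^A=>((S^A))^A^A=>((A^A))^A^A=>((8^A))^A^A=>((8^8))^A^A=>((8^8))^8^A=>((8^8))^8^8

S => S^A   [S ::= S ^ A]
S^A => S^A^A   [S ::= S ^ A]
S^A^A => A^A^A   [S ::= A]
A^A^A => (S)^A^A   [A ::= ( S )]
(S)^A^A => (A)^A^A   [S ::= A]
(A)^A^A => ((S))^A^A   [A ::= ( S )]
((S))^A^A => ((S^A))^A^A   [S ::= S ^ A]
((S^A))^A^A => ((A^A))^A^A   [S ::= A]
((A^A))^A^A => ((8^A))^A^A   [A ::= 8]
((8^A))^A^A => ((8^8))^A^A   [A ::= 8]
((8^8))^A^A => ((8^8))^8^A   [A ::= 8]
((8^8))^8^A => ((8^8))^8^8   [A ::= 8]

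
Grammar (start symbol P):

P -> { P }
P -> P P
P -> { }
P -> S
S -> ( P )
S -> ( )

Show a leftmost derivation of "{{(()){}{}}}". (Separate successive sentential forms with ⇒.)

P ⇒ {P} ⇒ {{P}} ⇒ {{PP}} ⇒ {{PPP}} ⇒ {{SPP}} ⇒ {{(P)PP}} ⇒ {{(S)PP}} ⇒ {{(())PP}} ⇒ {{(()){}P}} ⇒ {{(()){}{}}}

P ⇒ {P}   [P -> { P }]
{P} ⇒ {{P}}   [P -> { P }]
{{P}} ⇒ {{PP}}   [P -> P P]
{{PP}} ⇒ {{PPP}}   [P -> P P]
{{PPP}} ⇒ {{SPP}}   [P -> S]
{{SPP}} ⇒ {{(P)PP}}   [S -> ( P )]
{{(P)PP}} ⇒ {{(S)PP}}   [P -> S]
{{(S)PP}} ⇒ {{(())PP}}   [S -> ( )]
{{(())PP}} ⇒ {{(()){}P}}   [P -> { }]
{{(()){}P}} ⇒ {{(()){}{}}}   [P -> { }]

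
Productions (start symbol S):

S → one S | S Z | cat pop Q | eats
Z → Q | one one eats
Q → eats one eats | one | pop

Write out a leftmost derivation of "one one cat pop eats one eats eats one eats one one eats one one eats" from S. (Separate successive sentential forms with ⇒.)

S ⇒ one S ⇒ one S Z ⇒ one one S Z ⇒ one one S Z Z ⇒ one one S Z Z Z ⇒ one one cat pop Q Z Z Z ⇒ one one cat pop eats one eats Z Z Z ⇒ one one cat pop eats one eats Q Z Z ⇒ one one cat pop eats one eats eats one eats Z Z ⇒ one one cat pop eats one eats eats one eats one one eats Z ⇒ one one cat pop eats one eats eats one eats one one eats one one eats

S ⇒ one S   [S → one S]
one S ⇒ one S Z   [S → S Z]
one S Z ⇒ one one S Z   [S → one S]
one one S Z ⇒ one one S Z Z   [S → S Z]
one one S Z Z ⇒ one one S Z Z Z   [S → S Z]
one one S Z Z Z ⇒ one one cat pop Q Z Z Z   [S → cat pop Q]
one one cat pop Q Z Z Z ⇒ one one cat pop eats one eats Z Z Z   [Q → eats one eats]
one one cat pop eats one eats Z Z Z ⇒ one one cat pop eats one eats Q Z Z   [Z → Q]
one one cat pop eats one eats Q Z Z ⇒ one one cat pop eats one eats eats one eats Z Z   [Q → eats one eats]
one one cat pop eats one eats eats one eats Z Z ⇒ one one cat pop eats one eats eats one eats one one eats Z   [Z → one one eats]
one one cat pop eats one eats eats one eats one one eats Z ⇒ one one cat pop eats one eats eats one eats one one eats one one eats   [Z → one one eats]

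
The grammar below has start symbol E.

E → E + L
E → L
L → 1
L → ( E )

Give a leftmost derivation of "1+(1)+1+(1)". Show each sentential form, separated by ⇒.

E ⇒ E+L ⇒ E+L+L ⇒ E+L+L+L ⇒ L+L+L+L ⇒ 1+L+L+L ⇒ 1+(E)+L+L ⇒ 1+(L)+L+L ⇒ 1+(1)+L+L ⇒ 1+(1)+1+L ⇒ 1+(1)+1+(E) ⇒ 1+(1)+1+(L) ⇒ 1+(1)+1+(1)

E ⇒ E+L   [E → E + L]
E+L ⇒ E+L+L   [E → E + L]
E+L+L ⇒ E+L+L+L   [E → E + L]
E+L+L+L ⇒ L+L+L+L   [E → L]
L+L+L+L ⇒ 1+L+L+L   [L → 1]
1+L+L+L ⇒ 1+(E)+L+L   [L → ( E )]
1+(E)+L+L ⇒ 1+(L)+L+L   [E → L]
1+(L)+L+L ⇒ 1+(1)+L+L   [L → 1]
1+(1)+L+L ⇒ 1+(1)+1+L   [L → 1]
1+(1)+1+L ⇒ 1+(1)+1+(E)   [L → ( E )]
1+(1)+1+(E) ⇒ 1+(1)+1+(L)   [E → L]
1+(1)+1+(L) ⇒ 1+(1)+1+(1)   [L → 1]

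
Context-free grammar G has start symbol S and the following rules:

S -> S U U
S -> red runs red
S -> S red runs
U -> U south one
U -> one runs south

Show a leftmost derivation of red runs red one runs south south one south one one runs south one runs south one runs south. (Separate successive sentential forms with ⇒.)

S ⇒ S U U   [S -> S U U]
S U U ⇒ S U U U U   [S -> S U U]
S U U U U ⇒ red runs red U U U U   [S -> red runs red]
red runs red U U U U ⇒ red runs red U south one U U U   [U -> U south one]
red runs red U south one U U U ⇒ red runs red U south one south one U U U   [U -> U south one]
red runs red U south one south one U U U ⇒ red runs red one runs south south one south one U U U   [U -> one runs south]
red runs red one runs south south one south one U U U ⇒ red runs red one runs south south one south one one runs south U U   [U -> one runs south]
red runs red one runs south south one south one one runs south U U ⇒ red runs red one runs south south one south one one runs south one runs south U   [U -> one runs south]
red runs red one runs south south one south one one runs south one runs south U ⇒ red runs red one runs south south one south one one runs south one runs south one runs south   [U -> one runs south]

S ⇒ S U U ⇒ S U U U U ⇒ red runs red U U U U ⇒ red runs red U south one U U U ⇒ red runs red U south one south one U U U ⇒ red runs red one runs south south one south one U U U ⇒ red runs red one runs south south one south one one runs south U U ⇒ red runs red one runs south south one south one one runs south one runs south U ⇒ red runs red one runs south south one south one one runs south one runs south one runs south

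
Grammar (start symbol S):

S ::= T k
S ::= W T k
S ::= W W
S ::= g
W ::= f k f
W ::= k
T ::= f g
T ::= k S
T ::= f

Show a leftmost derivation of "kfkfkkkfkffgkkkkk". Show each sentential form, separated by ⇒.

S ⇒ Tk   [S ::= T k]
Tk ⇒ kSk   [T ::= k S]
kSk ⇒ kWTkk   [S ::= W T k]
kWTkk ⇒ kfkfTkk   [W ::= f k f]
kfkfTkk ⇒ kfkfkSkk   [T ::= k S]
kfkfkSkk ⇒ kfkfkTkkk   [S ::= T k]
kfkfkTkkk ⇒ kfkfkkSkkk   [T ::= k S]
kfkfkkSkkk ⇒ kfkfkkTkkkk   [S ::= T k]
kfkfkkTkkkk ⇒ kfkfkkkSkkkk   [T ::= k S]
kfkfkkkSkkkk ⇒ kfkfkkkWTkkkkk   [S ::= W T k]
kfkfkkkWTkkkkk ⇒ kfkfkkkfkfTkkkkk   [W ::= f k f]
kfkfkkkfkfTkkkkk ⇒ kfkfkkkfkffgkkkkk   [T ::= f g]

S ⇒ Tk ⇒ kSk ⇒ kWTkk ⇒ kfkfTkk ⇒ kfkfkSkk ⇒ kfkfkTkkk ⇒ kfkfkkSkkk ⇒ kfkfkkTkkkk ⇒ kfkfkkkSkkkk ⇒ kfkfkkkWTkkkkk ⇒ kfkfkkkfkfTkkkkk ⇒ kfkfkkkfkffgkkkkk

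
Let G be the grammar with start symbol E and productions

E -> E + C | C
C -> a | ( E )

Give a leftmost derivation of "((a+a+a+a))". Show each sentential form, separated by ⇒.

E ⇒ C   [E -> C]
C ⇒ (E)   [C -> ( E )]
(E) ⇒ (C)   [E -> C]
(C) ⇒ ((E))   [C -> ( E )]
((E)) ⇒ ((E+C))   [E -> E + C]
((E+C)) ⇒ ((E+C+C))   [E -> E + C]
((E+C+C)) ⇒ ((E+C+C+C))   [E -> E + C]
((E+C+C+C)) ⇒ ((C+C+C+C))   [E -> C]
((C+C+C+C)) ⇒ ((a+C+C+C))   [C -> a]
((a+C+C+C)) ⇒ ((a+a+C+C))   [C -> a]
((a+a+C+C)) ⇒ ((a+a+a+C))   [C -> a]
((a+a+a+C)) ⇒ ((a+a+a+a))   [C -> a]

E ⇒ C ⇒ (E) ⇒ (C) ⇒ ((E)) ⇒ ((E+C)) ⇒ ((E+C+C)) ⇒ ((E+C+C+C)) ⇒ ((C+C+C+C)) ⇒ ((a+C+C+C)) ⇒ ((a+a+C+C)) ⇒ ((a+a+a+C)) ⇒ ((a+a+a+a))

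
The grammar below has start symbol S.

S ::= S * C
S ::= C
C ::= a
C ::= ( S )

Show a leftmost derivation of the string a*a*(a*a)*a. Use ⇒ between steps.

S ⇒ S*C ⇒ S*C*C ⇒ S*C*C*C ⇒ C*C*C*C ⇒ a*C*C*C ⇒ a*a*C*C ⇒ a*a*(S)*C ⇒ a*a*(S*C)*C ⇒ a*a*(C*C)*C ⇒ a*a*(a*C)*C ⇒ a*a*(a*a)*C ⇒ a*a*(a*a)*a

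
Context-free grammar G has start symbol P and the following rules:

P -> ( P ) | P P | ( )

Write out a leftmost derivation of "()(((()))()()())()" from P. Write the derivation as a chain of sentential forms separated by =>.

P=>PP=>PPP=>()PP=>()(P)P=>()(PP)P=>()(PPP)P=>()(PPPP)P=>()((P)PPP)P=>()(((P))PPP)P=>()(((()))PPP)P=>()(((()))()PP)P=>()(((()))()()P)P=>()(((()))()()())P=>()(((()))()()())()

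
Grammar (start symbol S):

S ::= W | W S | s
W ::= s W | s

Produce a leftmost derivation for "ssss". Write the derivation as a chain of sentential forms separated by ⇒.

S ⇒ WS ⇒ sS ⇒ sW ⇒ ssW ⇒ sssW ⇒ ssss

S ⇒ WS   [S ::= W S]
WS ⇒ sS   [W ::= s]
sS ⇒ sW   [S ::= W]
sW ⇒ ssW   [W ::= s W]
ssW ⇒ sssW   [W ::= s W]
sssW ⇒ ssss   [W ::= s]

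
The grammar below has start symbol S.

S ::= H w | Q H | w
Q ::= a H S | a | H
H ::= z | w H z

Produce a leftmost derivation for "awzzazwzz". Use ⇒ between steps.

S ⇒ QH ⇒ aHSH ⇒ awHzSH ⇒ awzzSH ⇒ awzzQHH ⇒ awzzaHSHH ⇒ awzzazSHH ⇒ awzzazwHH ⇒ awzzazwzH ⇒ awzzazwzz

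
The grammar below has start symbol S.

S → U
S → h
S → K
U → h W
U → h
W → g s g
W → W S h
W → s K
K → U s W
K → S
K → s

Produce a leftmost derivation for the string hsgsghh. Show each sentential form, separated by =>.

S => K => UsW => hsW => hsWSh => hsgsgSh => hsgsghh

S => K   [S → K]
K => UsW   [K → U s W]
UsW => hsW   [U → h]
hsW => hsWSh   [W → W S h]
hsWSh => hsgsgSh   [W → g s g]
hsgsgSh => hsgsghh   [S → h]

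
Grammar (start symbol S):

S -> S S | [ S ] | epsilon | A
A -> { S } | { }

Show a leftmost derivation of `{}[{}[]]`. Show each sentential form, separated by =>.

S => SS   [S -> S S]
SS => SSS   [S -> S S]
SSS => ASS   [S -> A]
ASS => {}SS   [A -> { }]
{}SS => {}[S]S   [S -> [ S ]]
{}[S]S => {}[SS]S   [S -> S S]
{}[SS]S => {}[AS]S   [S -> A]
{}[AS]S => {}[{S}S]S   [A -> { S }]
{}[{S}S]S => {}[{}S]S   [S -> epsilon]
{}[{}S]S => {}[{}SS]S   [S -> S S]
{}[{}SS]S => {}[{}[S]S]S   [S -> [ S ]]
{}[{}[S]S]S => {}[{}[]S]S   [S -> epsilon]
{}[{}[]S]S => {}[{}[]]S   [S -> epsilon]
{}[{}[]]S => {}[{}[]]   [S -> epsilon]

S => SS => SSS => ASS => {}SS => {}[S]S => {}[SS]S => {}[AS]S => {}[{S}S]S => {}[{}S]S => {}[{}SS]S => {}[{}[S]S]S => {}[{}[]S]S => {}[{}[]]S => {}[{}[]]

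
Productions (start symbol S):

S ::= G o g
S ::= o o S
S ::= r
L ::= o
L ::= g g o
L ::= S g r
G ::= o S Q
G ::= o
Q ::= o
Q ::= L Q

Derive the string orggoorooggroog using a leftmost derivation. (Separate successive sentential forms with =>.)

S => Gog   [S ::= G o g]
Gog => oSQog   [G ::= o S Q]
oSQog => orQog   [S ::= r]
orQog => orLQog   [Q ::= L Q]
orLQog => orggoQog   [L ::= g g o]
orggoQog => orggoLQog   [Q ::= L Q]
orggoLQog => orggoSgrQog   [L ::= S g r]
orggoSgrQog => orggoGoggrQog   [S ::= G o g]
orggoGoggrQog => orggooSQoggrQog   [G ::= o S Q]
orggooSQoggrQog => orggoorQoggrQog   [S ::= r]
orggoorQoggrQog => orggoorooggrQog   [Q ::= o]
orggoorooggrQog => orggoorooggroog   [Q ::= o]

S => Gog => oSQog => orQog => orLQog => orggoQog => orggoLQog => orggoSgrQog => orggoGoggrQog => orggooSQoggrQog => orggoorQoggrQog => orggoorooggrQog => orggoorooggroog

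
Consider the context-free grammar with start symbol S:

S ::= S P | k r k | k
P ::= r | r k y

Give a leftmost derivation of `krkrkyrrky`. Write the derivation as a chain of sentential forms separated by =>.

S => SP => SPP => SPPP => krkPPP => krkrkyPP => krkrkyrP => krkrkyrrky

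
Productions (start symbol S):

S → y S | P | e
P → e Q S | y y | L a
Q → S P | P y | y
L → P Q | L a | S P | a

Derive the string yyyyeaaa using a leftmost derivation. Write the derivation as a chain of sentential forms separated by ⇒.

S ⇒ P ⇒ La ⇒ SPa ⇒ ySPa ⇒ yySPa ⇒ yyySPa ⇒ yyyySPa ⇒ yyyyePa ⇒ yyyyeLaa ⇒ yyyyeaaa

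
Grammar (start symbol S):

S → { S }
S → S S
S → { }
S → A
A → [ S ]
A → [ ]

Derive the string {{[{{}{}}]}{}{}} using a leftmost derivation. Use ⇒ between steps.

S ⇒ {S} ⇒ {SS} ⇒ {SSS} ⇒ {{S}SS} ⇒ {{A}SS} ⇒ {{[S]}SS} ⇒ {{[{S}]}SS} ⇒ {{[{SS}]}SS} ⇒ {{[{{}S}]}SS} ⇒ {{[{{}{}}]}SS} ⇒ {{[{{}{}}]}{}S} ⇒ {{[{{}{}}]}{}{}}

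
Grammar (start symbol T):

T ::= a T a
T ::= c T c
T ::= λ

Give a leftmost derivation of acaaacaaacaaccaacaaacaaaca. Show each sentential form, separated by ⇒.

T ⇒ aTa ⇒ acTca ⇒ acaTaca ⇒ acaaTaaca ⇒ acaaaTaaaca ⇒ acaaacTcaaaca ⇒ acaaacaTacaaaca ⇒ acaaacaaTaacaaaca ⇒ acaaacaaaTaaacaaaca ⇒ acaaacaaacTcaaacaaaca ⇒ acaaacaaacaTacaaacaaaca ⇒ acaaacaaacaaTaacaaacaaaca ⇒ acaaacaaacaacTcaacaaacaaaca ⇒ acaaacaaacaaccaacaaacaaaca

T ⇒ aTa   [T ::= a T a]
aTa ⇒ acTca   [T ::= c T c]
acTca ⇒ acaTaca   [T ::= a T a]
acaTaca ⇒ acaaTaaca   [T ::= a T a]
acaaTaaca ⇒ acaaaTaaaca   [T ::= a T a]
acaaaTaaaca ⇒ acaaacTcaaaca   [T ::= c T c]
acaaacTcaaaca ⇒ acaaacaTacaaaca   [T ::= a T a]
acaaacaTacaaaca ⇒ acaaacaaTaacaaaca   [T ::= a T a]
acaaacaaTaacaaaca ⇒ acaaacaaaTaaacaaaca   [T ::= a T a]
acaaacaaaTaaacaaaca ⇒ acaaacaaacTcaaacaaaca   [T ::= c T c]
acaaacaaacTcaaacaaaca ⇒ acaaacaaacaTacaaacaaaca   [T ::= a T a]
acaaacaaacaTacaaacaaaca ⇒ acaaacaaacaaTaacaaacaaaca   [T ::= a T a]
acaaacaaacaaTaacaaacaaaca ⇒ acaaacaaacaacTcaacaaacaaaca   [T ::= c T c]
acaaacaaacaacTcaacaaacaaaca ⇒ acaaacaaacaaccaacaaacaaaca   [T ::= λ]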